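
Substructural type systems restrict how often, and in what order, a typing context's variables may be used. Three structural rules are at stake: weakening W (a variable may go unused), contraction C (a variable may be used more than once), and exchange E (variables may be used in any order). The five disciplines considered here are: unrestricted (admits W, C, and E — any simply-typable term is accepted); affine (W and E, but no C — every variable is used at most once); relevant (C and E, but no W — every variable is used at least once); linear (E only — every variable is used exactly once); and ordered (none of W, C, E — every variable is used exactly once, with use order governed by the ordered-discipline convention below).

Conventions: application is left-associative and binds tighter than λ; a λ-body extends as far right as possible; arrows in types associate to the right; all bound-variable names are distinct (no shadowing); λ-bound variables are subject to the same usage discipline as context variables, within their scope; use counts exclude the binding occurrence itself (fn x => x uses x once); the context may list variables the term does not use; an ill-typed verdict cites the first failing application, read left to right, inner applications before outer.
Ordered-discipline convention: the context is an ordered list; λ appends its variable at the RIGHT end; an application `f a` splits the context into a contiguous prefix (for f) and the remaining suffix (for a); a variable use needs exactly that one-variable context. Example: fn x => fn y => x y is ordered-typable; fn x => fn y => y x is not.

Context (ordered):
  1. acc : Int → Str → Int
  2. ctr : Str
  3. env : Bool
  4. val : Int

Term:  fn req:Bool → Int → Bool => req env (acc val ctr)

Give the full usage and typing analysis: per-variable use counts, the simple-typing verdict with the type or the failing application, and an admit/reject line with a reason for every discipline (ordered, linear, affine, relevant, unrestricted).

usage: acc ×1; ctr ×1; env ×1; val ×1; req (λ-bound) ×1
left-to-right use order: req, env, acc, val, ctr
typing: well-typed at (Bool → Int → Bool) → Bool
ordered: ✗, needs exchange: uses follow req, env, acc, val, ctr
linear: ✓, each of acc, ctr, env, val, req used exactly once
affine: ✓, no duplicate uses among acc, ctr, env, val, req
relevant: ✓, every one of acc, ctr, env, val, req appears
unrestricted: ✓, simply typable at (Bool → Int → Bool) → Bool; W, C, E all held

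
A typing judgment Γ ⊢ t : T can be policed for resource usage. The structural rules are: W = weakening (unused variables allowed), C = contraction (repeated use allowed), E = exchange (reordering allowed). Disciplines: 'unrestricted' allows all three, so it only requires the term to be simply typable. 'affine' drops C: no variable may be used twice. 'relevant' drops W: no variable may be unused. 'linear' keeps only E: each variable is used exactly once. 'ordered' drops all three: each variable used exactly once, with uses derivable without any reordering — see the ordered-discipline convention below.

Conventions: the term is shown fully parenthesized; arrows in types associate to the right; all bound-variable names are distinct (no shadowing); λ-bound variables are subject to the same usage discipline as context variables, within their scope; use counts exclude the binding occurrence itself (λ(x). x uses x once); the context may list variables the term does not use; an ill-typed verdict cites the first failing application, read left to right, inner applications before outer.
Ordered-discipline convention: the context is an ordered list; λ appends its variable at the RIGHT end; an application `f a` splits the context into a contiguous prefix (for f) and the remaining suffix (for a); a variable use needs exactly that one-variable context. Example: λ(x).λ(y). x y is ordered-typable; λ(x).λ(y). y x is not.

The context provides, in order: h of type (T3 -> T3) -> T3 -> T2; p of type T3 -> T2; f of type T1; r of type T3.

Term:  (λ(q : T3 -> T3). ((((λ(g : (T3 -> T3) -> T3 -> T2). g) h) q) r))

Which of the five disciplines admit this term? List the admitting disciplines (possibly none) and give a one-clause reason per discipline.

admitted by: affine, unrestricted
use counts: h ×1, p ×0, f ×0, r ×1, q [bound] ×1, g [bound] ×1
uses in reading order: g, h, q, r
typing: well-typed — term : (T3 -> T3) -> T2
ordered ✗ (needs weakening: p, f unused)
linear ✗ (needs weakening: p, f unused)
affine ✓ (none of h, p, f, r, q, g used more than once)
relevant ✗ (needs weakening: p, f unused)
unrestricted ✓ (type-checks ((T3 -> T3) -> T2) and nothing is barred)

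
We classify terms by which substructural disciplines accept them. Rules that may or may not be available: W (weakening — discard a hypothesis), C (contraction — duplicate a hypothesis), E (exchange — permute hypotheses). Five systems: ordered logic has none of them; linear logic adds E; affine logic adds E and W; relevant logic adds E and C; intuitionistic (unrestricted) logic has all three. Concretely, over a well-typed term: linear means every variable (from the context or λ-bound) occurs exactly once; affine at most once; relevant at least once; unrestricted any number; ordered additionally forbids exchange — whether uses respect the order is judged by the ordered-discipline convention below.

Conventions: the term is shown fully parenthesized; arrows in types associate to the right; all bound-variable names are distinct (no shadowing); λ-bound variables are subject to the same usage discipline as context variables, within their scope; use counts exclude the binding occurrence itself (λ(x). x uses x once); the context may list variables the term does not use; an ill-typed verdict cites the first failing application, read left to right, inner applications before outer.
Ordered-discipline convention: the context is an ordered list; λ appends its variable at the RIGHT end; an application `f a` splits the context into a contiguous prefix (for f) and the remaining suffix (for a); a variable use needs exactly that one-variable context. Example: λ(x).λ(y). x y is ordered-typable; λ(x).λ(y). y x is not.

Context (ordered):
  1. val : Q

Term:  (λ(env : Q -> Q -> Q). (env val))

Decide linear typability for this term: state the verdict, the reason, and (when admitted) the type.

yes — exactly-once usage across val, env; term : (Q -> Q -> Q) -> Q -> Q
use counts: val ×1; env [bound] ×1
uses in reading order: env, val
typing: the term checks, with type (Q -> Q -> Q) -> Q -> Q
per-discipline verdicts: ordered ✗ · linear ✓ · affine ✓ · relevant ✓ · unrestricted ✓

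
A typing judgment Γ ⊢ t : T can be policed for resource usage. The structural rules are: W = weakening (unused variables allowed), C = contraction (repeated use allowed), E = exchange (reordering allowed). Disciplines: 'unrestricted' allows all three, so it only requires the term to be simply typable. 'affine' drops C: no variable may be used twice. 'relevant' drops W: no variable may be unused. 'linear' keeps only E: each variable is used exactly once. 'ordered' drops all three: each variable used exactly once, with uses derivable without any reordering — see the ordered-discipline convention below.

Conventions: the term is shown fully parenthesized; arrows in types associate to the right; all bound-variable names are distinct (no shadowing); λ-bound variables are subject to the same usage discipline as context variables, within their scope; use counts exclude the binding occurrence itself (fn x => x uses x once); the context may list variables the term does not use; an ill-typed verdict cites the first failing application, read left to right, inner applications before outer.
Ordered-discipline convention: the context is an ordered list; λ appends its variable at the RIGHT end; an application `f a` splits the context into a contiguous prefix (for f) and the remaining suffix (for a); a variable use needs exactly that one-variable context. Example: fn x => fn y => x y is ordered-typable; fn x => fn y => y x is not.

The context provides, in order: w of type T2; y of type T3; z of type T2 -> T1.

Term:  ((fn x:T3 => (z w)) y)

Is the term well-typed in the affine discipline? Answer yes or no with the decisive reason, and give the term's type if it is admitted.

yes — at most one use each (w, y, z, x); term : T1
counts: w ×1; y ×1; z ×1; x (bound) ×0
order of uses: z, w, y
typing: ✓ — T1
across the five disciplines: ordered ✗ | linear ✗ | affine ✓ | relevant ✗ | unrestricted ✓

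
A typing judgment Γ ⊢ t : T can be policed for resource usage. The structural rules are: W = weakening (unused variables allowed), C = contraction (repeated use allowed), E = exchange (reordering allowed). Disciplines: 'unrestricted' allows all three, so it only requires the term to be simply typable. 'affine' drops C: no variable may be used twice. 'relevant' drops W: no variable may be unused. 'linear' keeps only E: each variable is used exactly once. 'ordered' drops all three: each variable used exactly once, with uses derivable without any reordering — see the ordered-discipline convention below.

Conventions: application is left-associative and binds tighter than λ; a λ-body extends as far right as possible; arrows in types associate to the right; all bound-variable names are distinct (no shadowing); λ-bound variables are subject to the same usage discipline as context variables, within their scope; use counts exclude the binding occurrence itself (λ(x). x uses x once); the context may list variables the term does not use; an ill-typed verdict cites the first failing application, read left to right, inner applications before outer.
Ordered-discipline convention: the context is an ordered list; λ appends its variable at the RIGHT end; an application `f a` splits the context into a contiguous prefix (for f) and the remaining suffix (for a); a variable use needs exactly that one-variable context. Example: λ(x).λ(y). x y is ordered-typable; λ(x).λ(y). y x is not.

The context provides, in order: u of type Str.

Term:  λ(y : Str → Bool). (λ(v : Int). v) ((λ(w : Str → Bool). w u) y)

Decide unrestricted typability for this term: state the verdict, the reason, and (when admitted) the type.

no — the type mismatch rejects it
use counts: u ×1, y [bound] ×1, v [bound] ×1, w [bound] ×1
order of uses: v, w, u, y
typing: ill-typed: an application expects Int but receives Bool
per-discipline verdicts: ordered ✗ | linear ✗ | affine ✗ | relevant ✗ | unrestricted ✗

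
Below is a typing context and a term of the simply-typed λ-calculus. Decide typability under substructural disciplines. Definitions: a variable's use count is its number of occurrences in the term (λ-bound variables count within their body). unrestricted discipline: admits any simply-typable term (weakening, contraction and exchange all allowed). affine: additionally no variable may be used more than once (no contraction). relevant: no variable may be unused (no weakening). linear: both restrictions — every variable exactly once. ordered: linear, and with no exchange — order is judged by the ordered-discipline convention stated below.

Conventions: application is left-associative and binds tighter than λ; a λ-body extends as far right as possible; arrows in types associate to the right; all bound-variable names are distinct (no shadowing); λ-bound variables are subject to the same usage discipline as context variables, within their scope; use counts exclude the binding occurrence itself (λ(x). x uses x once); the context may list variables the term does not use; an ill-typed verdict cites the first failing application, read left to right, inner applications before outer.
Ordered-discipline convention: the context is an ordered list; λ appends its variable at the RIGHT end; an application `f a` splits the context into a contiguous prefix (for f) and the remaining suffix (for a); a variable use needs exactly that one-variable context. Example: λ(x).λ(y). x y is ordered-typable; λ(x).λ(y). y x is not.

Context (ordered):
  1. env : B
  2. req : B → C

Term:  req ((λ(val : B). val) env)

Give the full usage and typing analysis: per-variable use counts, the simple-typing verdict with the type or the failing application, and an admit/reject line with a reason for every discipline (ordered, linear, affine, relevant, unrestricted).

counts: env ×1, req ×1, val (bound) ×1
order of uses: req, val, env
typing: ✓ — C
ordered ✗ (no contiguous prefix/suffix split fits req, val, env)
linear ✓ (exactly-once usage across env, req, val)
affine ✓ (no duplicate uses among env, req, val)
relevant ✓ (none of env, req, val goes unused)
unrestricted ✓ (typability at C is all that's needed)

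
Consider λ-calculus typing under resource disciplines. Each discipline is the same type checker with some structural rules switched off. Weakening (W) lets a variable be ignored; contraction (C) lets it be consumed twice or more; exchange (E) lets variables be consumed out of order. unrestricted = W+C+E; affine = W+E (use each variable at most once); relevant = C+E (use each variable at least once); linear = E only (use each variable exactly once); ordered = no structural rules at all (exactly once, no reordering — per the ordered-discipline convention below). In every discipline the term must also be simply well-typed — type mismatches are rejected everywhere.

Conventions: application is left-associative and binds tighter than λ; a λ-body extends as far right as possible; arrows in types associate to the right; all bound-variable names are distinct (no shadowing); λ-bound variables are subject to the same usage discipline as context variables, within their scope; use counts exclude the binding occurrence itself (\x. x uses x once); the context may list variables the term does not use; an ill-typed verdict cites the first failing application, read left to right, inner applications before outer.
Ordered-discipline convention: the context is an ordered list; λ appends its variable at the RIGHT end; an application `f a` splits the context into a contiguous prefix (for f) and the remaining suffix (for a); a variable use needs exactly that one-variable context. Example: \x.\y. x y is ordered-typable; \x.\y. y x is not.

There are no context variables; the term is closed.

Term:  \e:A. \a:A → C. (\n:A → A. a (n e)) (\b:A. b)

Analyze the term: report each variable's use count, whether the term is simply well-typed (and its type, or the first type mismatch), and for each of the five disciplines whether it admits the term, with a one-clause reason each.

variable uses: e (bound)=1, a (bound)=1, n (bound)=1, b (bound)=1
left-to-right use order: a, n, e, b
typing: well-typed — term : A → (A → C) → C
ordered: ✗ — needs exchange: uses follow a, n, e, b
linear: ✓ — single use per variable (e, a, n, b)
affine: ✓ — at most one use each (e, a, n, b)
relevant: ✓ — every one of e, a, n, b appears
unrestricted: ✓ — simply typable at A → (A → C) → C; W, C, E all held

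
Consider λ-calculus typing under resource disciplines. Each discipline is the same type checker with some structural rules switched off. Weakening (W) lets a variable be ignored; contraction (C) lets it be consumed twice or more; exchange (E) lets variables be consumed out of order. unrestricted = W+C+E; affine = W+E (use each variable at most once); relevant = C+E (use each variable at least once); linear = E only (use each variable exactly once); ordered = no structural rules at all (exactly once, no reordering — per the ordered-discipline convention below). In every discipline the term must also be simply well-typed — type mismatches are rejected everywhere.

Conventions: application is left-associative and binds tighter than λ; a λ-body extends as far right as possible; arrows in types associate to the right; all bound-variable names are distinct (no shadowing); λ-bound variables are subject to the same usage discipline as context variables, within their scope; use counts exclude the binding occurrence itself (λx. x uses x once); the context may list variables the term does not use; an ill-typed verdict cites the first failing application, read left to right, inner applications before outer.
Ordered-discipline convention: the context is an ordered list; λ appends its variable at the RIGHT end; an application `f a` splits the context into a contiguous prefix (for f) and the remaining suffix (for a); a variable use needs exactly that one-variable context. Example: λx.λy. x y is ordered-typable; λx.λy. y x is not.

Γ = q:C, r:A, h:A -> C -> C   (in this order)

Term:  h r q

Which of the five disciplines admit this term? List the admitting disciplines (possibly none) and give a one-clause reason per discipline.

admitted in: linear, affine, relevant, unrestricted
use counts: q: 1×; r: 1×; h: 1×
use order (left to right): h, r, q
typing: well-typed at C
ordered: ✗, use order h, r, q needs exchange
linear: ✓, q, r, h: one use apiece
affine: ✓, q, r, h: no repeats, contraction unneeded
relevant: ✓, every one of q, r, h appears
unrestricted: ✓, simply typable at C; W, C, E all held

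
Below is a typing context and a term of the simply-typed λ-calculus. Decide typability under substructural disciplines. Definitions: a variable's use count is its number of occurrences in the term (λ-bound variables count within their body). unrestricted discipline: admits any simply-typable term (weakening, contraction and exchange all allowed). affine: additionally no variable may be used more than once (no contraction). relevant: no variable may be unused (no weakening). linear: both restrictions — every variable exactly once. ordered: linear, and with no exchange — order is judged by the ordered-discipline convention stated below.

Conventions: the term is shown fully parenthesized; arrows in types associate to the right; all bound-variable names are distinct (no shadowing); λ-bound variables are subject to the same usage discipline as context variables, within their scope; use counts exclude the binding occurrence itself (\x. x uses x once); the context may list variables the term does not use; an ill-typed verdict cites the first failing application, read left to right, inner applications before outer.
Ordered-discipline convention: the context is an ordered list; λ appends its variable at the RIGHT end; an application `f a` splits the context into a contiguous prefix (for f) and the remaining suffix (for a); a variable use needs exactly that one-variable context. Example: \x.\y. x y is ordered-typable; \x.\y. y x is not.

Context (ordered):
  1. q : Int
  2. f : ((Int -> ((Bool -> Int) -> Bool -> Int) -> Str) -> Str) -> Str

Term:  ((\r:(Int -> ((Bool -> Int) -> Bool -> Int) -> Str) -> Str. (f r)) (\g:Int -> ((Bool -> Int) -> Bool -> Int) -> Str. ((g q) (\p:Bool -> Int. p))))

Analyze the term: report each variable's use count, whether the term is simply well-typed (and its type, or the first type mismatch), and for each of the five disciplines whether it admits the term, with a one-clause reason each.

counts: q: 1, f: 1, r (λ-bound): 1, g (λ-bound): 1, p (λ-bound): 1
order of uses: f, r, g, q, p
typing: ✓ — Str
ordered: ✗ — no ordered split (uses run f, r, g, q, p)
linear: ✓ — exactly-once usage across q, f, r, g, p
affine: ✓ — none of q, f, r, g, p used more than once
relevant: ✓ — at least one use each (q, f, r, g, p)
unrestricted: ✓ — well-typed at Str; no restrictions here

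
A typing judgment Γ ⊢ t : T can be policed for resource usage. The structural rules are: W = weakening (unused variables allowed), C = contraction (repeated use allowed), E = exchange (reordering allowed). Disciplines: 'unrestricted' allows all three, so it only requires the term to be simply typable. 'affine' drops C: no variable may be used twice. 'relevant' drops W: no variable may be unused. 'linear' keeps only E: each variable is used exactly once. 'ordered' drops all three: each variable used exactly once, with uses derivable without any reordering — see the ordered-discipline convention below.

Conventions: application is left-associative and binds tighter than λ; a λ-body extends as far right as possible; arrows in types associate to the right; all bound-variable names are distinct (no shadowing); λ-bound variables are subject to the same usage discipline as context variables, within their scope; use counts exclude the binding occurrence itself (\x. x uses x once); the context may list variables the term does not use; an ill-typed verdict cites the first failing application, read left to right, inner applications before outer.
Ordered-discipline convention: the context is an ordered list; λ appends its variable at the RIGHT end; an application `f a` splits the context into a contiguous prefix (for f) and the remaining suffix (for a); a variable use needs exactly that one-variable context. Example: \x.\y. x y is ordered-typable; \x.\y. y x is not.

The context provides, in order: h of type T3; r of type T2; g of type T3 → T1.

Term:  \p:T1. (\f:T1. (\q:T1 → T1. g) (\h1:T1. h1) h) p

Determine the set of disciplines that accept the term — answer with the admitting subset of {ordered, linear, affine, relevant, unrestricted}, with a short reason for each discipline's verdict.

accepted by: affine, unrestricted
usage: h: 1, r: 0, g: 1, p (bound): 1, f (bound): 0, q (bound): 0, h1 (bound): 1
left-to-right use order: g, h1, h, p
typing: the term checks, with type T1 → T1
ordered: ✗ — r, f, q never used (weakening)
linear: ✗ — r, f, q never used (weakening)
affine: ✓ — none of h, r, g, p, f, q, h1 used more than once
relevant: ✗ — r, f, q never used (weakening)
unrestricted: ✓ — well-typed at T1 → T1; no restrictions here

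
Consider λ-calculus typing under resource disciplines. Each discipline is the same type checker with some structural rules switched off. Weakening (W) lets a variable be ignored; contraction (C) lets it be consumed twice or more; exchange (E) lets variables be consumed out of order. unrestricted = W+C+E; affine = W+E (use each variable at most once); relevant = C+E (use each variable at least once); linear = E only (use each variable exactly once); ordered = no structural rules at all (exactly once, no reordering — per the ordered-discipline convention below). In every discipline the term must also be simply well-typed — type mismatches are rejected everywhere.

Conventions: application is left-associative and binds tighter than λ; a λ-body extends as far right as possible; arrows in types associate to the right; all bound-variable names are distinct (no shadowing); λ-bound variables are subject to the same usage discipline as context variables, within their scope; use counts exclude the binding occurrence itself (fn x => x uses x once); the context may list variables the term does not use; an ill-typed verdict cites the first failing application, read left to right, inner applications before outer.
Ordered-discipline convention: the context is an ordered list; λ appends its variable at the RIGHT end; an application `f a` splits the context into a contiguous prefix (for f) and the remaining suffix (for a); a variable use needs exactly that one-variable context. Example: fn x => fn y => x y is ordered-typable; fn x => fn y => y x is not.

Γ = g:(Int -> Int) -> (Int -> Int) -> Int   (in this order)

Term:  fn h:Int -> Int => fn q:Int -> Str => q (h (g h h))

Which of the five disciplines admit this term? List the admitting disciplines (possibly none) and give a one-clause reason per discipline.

admitted by: relevant, unrestricted
variable uses: g: 1; h [bound]: 3; q [bound]: 1
left-to-right use order: q, h, g, h, h
typing: ✓ — (Int -> Int) -> (Int -> Str) -> Str
ordered ✗ (repeated use of h ×3)
linear ✗ (repeated use of h ×3)
affine ✗ (repeated use of h ×3)
relevant ✓ (every one of g, h, q appears)
unrestricted ✓ (simply typable at (Int -> Int) -> (Int -> Str) -> Str; W, C, E all held)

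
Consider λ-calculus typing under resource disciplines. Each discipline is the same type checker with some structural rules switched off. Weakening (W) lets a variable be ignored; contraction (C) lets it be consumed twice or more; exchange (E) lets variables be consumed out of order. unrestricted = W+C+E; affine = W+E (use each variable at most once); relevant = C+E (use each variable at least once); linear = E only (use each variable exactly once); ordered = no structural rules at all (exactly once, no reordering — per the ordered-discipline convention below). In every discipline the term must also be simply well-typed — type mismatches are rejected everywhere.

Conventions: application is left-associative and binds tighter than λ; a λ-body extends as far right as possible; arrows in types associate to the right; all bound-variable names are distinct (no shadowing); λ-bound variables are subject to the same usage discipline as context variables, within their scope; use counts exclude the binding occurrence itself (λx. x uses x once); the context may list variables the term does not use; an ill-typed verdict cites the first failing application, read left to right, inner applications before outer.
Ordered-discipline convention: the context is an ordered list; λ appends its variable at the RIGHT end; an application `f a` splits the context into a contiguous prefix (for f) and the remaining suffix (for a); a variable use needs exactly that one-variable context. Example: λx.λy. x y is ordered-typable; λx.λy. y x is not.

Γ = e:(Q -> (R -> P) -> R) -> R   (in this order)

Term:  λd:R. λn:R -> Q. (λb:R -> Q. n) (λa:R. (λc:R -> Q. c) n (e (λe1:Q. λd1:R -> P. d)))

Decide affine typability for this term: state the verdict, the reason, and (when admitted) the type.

no — uses contraction: n ×2
use counts: e: 1, d (bound): 1, n (bound): 2, b (bound): 0, a (bound): 0, c (bound): 1, e1 (bound): 0, d1 (bound): 0
order of uses: n, c, n, e, d
typing: well-typed — term : R -> (R -> Q) -> R -> Q
all disciplines: ordered ✗, linear ✗, affine ✗, relevant ✗, unrestricted ✓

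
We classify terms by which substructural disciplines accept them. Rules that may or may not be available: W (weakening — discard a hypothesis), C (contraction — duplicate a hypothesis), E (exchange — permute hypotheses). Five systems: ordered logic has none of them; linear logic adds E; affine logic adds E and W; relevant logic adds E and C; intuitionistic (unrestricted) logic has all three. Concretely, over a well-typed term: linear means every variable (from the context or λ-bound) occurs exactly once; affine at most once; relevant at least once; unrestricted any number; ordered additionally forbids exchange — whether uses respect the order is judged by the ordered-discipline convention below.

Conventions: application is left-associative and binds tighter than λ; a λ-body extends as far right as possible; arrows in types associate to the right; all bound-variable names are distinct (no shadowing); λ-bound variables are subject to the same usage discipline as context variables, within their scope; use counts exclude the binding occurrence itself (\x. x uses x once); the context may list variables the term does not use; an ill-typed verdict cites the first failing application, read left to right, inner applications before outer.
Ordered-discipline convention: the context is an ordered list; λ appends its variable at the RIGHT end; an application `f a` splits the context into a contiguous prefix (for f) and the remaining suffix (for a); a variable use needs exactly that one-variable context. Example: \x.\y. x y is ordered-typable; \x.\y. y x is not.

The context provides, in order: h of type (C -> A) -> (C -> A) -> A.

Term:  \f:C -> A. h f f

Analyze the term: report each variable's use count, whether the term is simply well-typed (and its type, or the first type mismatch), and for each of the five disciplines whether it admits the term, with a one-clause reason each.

variable uses: h ×1; f (bound) ×2
left-to-right use order: h, f, f
typing: well-typed — term : (C -> A) -> A
ordered: ✗ — repeated use of f ×2
linear: ✗ — repeated use of f ×2
affine: ✗ — repeated use of f ×2
relevant: ✓ — at least one use each (h, f)
unrestricted: ✓ — well-typed at (C -> A) -> A; no restrictions here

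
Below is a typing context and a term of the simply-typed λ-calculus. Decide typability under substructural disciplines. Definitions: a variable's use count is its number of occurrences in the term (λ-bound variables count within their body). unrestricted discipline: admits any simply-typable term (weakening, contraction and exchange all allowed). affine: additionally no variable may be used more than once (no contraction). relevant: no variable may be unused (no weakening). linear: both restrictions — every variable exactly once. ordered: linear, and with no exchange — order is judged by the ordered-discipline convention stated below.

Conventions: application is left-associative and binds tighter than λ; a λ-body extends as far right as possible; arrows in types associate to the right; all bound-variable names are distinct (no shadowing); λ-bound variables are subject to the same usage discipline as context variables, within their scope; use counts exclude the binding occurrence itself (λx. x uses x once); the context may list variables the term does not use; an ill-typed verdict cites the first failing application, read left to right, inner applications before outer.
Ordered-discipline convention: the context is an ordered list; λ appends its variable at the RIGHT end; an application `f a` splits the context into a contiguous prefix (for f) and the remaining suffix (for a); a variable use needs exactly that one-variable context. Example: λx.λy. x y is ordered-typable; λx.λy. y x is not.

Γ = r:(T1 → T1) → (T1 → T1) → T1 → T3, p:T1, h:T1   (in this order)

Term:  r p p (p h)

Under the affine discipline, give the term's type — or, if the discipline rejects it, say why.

not well-typed under affine — the type mismatch rejects it
counts: r: 1×, p: 3×, h: 1×
use order (left to right): r, p, p, p, h
typing: ill-typed: an application expects T1 → T1 but receives T1
summary: ordered ✗; linear ✗; affine ✗; relevant ✗; unrestricted ✗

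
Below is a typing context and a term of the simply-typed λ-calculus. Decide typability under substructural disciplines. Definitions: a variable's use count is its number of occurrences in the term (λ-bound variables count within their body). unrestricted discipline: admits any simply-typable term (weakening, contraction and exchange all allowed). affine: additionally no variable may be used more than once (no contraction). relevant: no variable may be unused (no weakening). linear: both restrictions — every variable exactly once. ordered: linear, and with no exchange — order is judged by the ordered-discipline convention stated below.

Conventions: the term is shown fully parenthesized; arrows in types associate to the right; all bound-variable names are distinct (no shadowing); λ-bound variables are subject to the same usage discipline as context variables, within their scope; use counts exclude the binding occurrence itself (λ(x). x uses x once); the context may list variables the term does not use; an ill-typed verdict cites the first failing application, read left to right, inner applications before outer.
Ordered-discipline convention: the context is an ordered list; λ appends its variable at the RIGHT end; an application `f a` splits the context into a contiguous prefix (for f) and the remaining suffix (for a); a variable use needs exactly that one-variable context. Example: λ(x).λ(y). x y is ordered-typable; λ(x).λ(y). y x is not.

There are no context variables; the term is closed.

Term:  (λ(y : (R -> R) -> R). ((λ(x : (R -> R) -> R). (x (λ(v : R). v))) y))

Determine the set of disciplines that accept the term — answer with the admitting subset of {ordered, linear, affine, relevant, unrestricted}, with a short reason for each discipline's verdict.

admitted by: ordered, linear, affine, relevant, unrestricted
usage: y [bound] ×1; x [bound] ×1; v [bound] ×1
left-to-right use order: x, v, y
typing: well-typed — term : ((R -> R) -> R) -> R
ordered: ✓ — one use each (y, x, v); ordered split holds
linear: ✓ — y, x, v: one use apiece
affine: ✓ — no duplicate uses among y, x, v
relevant: ✓ — y, x, v: all used, weakening unneeded
unrestricted: ✓ — well-typed at ((R -> R) -> R) -> R; no restrictions here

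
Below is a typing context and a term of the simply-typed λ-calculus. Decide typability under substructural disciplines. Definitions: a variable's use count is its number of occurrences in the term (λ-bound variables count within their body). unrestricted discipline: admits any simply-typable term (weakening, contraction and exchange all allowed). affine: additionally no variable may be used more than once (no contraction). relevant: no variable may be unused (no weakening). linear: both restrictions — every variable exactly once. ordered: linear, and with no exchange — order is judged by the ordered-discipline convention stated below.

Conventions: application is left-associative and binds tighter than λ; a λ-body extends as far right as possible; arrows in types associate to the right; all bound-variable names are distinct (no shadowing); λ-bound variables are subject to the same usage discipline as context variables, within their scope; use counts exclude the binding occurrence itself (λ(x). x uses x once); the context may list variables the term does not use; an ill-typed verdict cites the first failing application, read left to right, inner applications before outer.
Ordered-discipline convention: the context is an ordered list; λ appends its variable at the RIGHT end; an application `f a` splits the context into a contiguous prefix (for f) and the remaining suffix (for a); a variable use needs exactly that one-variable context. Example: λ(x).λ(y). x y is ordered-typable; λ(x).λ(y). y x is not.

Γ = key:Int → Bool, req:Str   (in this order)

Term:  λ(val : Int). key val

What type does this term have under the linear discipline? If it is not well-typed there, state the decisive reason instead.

not well-typed under linear — needs weakening: req unused
variable uses: key=1; req=0; val (bound)=1
order of uses: key, val
typing: well-typed at Int → Bool
per-discipline verdicts: ordered ✗, linear ✗, affine ✓, relevant ✗, unrestricted ✓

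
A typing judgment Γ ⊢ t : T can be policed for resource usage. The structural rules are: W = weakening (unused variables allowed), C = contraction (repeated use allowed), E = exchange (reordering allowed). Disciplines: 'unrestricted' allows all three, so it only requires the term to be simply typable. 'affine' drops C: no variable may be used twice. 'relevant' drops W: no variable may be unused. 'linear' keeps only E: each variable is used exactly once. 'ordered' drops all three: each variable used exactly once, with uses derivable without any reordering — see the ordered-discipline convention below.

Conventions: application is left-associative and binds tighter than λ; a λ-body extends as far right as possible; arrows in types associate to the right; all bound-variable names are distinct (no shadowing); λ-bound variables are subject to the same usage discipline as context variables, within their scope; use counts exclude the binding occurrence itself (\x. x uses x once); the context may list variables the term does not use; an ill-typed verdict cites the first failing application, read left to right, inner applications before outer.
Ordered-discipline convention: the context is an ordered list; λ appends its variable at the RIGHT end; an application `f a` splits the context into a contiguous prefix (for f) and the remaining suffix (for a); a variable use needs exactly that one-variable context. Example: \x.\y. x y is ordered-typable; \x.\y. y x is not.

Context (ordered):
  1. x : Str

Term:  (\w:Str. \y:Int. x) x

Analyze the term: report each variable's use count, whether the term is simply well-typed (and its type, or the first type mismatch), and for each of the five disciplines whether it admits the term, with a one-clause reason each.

variable uses: x ×2, w (bound) ×0, y (bound) ×0
left-to-right use order: x, x
typing: the term checks, with type Int -> Str
ordered: ✗ — repeated use of x ×2; w, y left unused
linear: ✗ — repeated use of x ×2; w, y left unused
affine: ✗ — repeated use of x ×2
relevant: ✗ — w, y left unused
unrestricted: ✓ — type-checks (Int -> Str) and nothing is barred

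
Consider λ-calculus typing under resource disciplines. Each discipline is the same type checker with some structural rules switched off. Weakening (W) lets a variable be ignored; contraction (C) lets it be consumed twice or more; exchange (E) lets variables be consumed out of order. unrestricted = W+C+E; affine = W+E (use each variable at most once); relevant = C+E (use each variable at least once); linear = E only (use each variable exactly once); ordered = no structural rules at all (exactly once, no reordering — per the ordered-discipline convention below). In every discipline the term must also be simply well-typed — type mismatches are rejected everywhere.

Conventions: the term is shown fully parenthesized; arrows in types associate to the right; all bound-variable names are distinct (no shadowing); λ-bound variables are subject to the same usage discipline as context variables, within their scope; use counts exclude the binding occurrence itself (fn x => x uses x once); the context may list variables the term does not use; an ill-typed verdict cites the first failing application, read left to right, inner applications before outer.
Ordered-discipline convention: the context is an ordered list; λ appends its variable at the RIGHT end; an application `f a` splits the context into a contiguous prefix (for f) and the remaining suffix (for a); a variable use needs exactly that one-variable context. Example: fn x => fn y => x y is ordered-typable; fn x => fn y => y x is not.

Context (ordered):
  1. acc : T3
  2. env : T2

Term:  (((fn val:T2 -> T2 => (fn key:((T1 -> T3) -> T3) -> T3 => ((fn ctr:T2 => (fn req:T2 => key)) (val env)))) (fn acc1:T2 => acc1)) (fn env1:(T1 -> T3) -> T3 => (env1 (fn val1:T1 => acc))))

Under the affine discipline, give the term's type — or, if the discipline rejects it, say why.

term : T2 -> ((T1 -> T3) -> T3) -> T3
counts: acc: 1, env: 1, val (λ-bound): 1, key (λ-bound): 1, ctr (λ-bound): 0, req (λ-bound): 0, acc1 (λ-bound): 1, env1 (λ-bound): 1, val1 (λ-bound): 0
use order (left to right): key, val, env, acc1, env1, acc
typing: well-typed at T2 -> ((T1 -> T3) -> T3) -> T3
summary: ordered ✗ | linear ✗ | affine ✓ | relevant ✗ | unrestricted ✓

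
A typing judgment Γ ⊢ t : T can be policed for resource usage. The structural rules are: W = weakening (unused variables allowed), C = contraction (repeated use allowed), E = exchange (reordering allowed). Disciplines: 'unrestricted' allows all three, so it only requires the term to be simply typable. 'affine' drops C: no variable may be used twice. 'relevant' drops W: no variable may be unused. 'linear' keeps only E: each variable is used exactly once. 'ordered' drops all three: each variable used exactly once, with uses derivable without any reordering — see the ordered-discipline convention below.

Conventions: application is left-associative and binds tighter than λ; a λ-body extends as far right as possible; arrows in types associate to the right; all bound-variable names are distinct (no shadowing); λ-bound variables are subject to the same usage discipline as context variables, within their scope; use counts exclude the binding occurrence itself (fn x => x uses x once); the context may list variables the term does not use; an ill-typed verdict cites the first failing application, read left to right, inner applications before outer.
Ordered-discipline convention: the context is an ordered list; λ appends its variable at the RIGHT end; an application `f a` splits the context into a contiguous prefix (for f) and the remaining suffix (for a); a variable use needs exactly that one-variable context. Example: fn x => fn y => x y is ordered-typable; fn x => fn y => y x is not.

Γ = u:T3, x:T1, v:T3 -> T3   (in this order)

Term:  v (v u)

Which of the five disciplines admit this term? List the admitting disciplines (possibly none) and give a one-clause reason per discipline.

admitted by: unrestricted
use counts: u=1, x=0, v=2
order of uses: v, v, u
typing: well-typed at T3
ordered ✗ (needs contraction — v ×2; x never used (weakening))
linear ✗ (needs contraction — v ×2; x never used (weakening))
affine ✗ (needs contraction — v ×2)
relevant ✗ (x never used (weakening))
unrestricted ✓ (well-typed at T3; no restrictions here)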